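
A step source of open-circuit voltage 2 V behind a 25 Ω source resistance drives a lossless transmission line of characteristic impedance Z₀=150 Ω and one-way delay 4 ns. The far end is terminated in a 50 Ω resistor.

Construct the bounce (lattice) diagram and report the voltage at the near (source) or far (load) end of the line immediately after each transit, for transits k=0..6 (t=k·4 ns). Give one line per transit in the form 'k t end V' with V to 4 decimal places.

0 0 source 1.7143
1 4 load 0.8571
2 8 source 1.4694
3 12 load 1.1633
4 16 source 1.3819
5 20 load 1.2726
6 24 source 1.3507

Γ_L=-0.500000, Γ_S=-0.714286; launch V₁=2·150/175=1.714286
k=0 src: V=1.7143
k=1 load: inc=1.714286, refl=1.714286·-0.500000=-0.8571; V=0.000000+1.714286+-0.857143=0.8571
k=2 src: inc=-0.857143, refl=-0.857143·-0.714286=0.6122; V=1.714286+-0.857143+0.612245=1.4694
k=3 load: inc=0.612245, refl=0.612245·-0.500000=-0.3061; V=0.857143+0.612245+-0.306122=1.1633
k=4 src: inc=-0.306122, refl=-0.306122·-0.714286=0.2187; V=1.469388+-0.306122+0.218659=1.3819
k=5 load: inc=0.218659, refl=0.218659·-0.500000=-0.1093; V=1.163265+0.218659+-0.109329=1.2726
k=6 src: inc=-0.109329, refl=-0.109329·-0.714286=0.0781; V=1.381924+-0.109329+0.078092=1.3507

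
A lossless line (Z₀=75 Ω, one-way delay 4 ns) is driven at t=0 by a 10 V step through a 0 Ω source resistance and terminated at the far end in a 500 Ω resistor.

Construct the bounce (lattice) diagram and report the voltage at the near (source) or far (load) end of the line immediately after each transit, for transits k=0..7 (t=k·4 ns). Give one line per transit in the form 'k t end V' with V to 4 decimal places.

0 0 source 10.0000
1 4 load 17.3913
2 8 source 10.0000
3 12 load 4.5369
4 16 source 10.0000
5 20 load 14.0380
6 24 source 10.0000
7 28 load 7.0154

Γ_L=0.739130, Γ_S=-1.000000; launch V₁=10·75/75=10.000000
k=0 src: V=10.0000
k=1 load: inc=10.000000, refl=10.000000·0.739130=7.3913; V=0.000000+10.000000+7.391304=17.3913
k=2 src: inc=7.391304, refl=7.391304·-1.000000=-7.3913; V=10.000000+7.391304+-7.391304=10.0000
k=3 load: inc=-7.391304, refl=-7.391304·0.739130=-5.4631; V=17.391304+-7.391304+-5.463138=4.5369
k=4 src: inc=-5.463138, refl=-5.463138·-1.000000=5.4631; V=10.000000+-5.463138+5.463138=10.0000
k=5 load: inc=5.463138, refl=5.463138·0.739130=4.0380; V=4.536862+5.463138+4.037972=14.0380
k=6 src: inc=4.037972, refl=4.037972·-1.000000=-4.0380; V=10.000000+4.037972+-4.037972=10.0000
k=7 load: inc=-4.037972, refl=-4.037972·0.739130=-2.9846; V=14.037972+-4.037972+-2.984588=7.0154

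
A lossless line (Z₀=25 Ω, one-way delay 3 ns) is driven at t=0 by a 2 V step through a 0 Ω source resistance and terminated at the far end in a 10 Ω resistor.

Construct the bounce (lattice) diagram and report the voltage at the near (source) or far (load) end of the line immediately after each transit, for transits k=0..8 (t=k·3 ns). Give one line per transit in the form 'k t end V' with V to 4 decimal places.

0 0 source 2.0000
1 3 load 1.1429
2 6 source 2.0000
3 9 load 1.6327
4 12 source 2.0000
5 15 load 1.8426
6 18 source 2.0000
7 21 load 1.9325
8 24 source 2.0000

Γ_L=-0.428571, Γ_S=-1.000000; launch V₁=2·25/25=2.000000
k=0 src: V=2.0000
k=1 load: inc=2.000000, refl=2.000000·-0.428571=-0.8571; V=0.000000+2.000000+-0.857143=1.1429
k=2 src: inc=-0.857143, refl=-0.857143·-1.000000=0.8571; V=2.000000+-0.857143+0.857143=2.0000
k=3 load: inc=0.857143, refl=0.857143·-0.428571=-0.3673; V=1.142857+0.857143+-0.367347=1.6327
k=4 src: inc=-0.367347, refl=-0.367347·-1.000000=0.3673; V=2.000000+-0.367347+0.367347=2.0000
k=5 load: inc=0.367347, refl=0.367347·-0.428571=-0.1574; V=1.632653+0.367347+-0.157434=1.8426
k=6 src: inc=-0.157434, refl=-0.157434·-1.000000=0.1574; V=2.000000+-0.157434+0.157434=2.0000
k=7 load: inc=0.157434, refl=0.157434·-0.428571=-0.0675; V=1.842566+0.157434+-0.067472=1.9325
k=8 src: inc=-0.067472, refl=-0.067472·-1.000000=0.0675; V=2.000000+-0.067472+0.067472=2.0000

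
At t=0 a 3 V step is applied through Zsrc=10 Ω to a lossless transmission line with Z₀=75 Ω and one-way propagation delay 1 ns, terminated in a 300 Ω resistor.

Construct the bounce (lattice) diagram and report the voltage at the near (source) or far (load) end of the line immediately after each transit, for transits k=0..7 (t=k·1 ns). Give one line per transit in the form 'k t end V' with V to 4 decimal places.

0 0 source 2.6471
1 1 load 4.2353
2 2 source 3.0208
3 3 load 2.2920
4 4 source 2.8493
5 5 load 3.1837
6 6 source 2.9280
7 7 load 2.7746

Γ_L=0.600000, Γ_S=-0.764706; launch V₁=3·75/85=2.647059
k=0 src: V=2.6471
k=1 load: inc=2.647059, refl=2.647059·0.600000=1.5882; V=0.000000+2.647059+1.588235=4.2353
k=2 src: inc=1.588235, refl=1.588235·-0.764706=-1.2145; V=2.647059+1.588235+-1.214533=3.0208
k=3 load: inc=-1.214533, refl=-1.214533·0.600000=-0.7287; V=4.235294+-1.214533+-0.728720=2.2920
k=4 src: inc=-0.728720, refl=-0.728720·-0.764706=0.5573; V=3.020761+-0.728720+0.557256=2.8493
k=5 load: inc=0.557256, refl=0.557256·0.600000=0.3344; V=2.292042+0.557256+0.334354=3.1837
k=6 src: inc=0.334354, refl=0.334354·-0.764706=-0.2557; V=2.849298+0.334354+-0.255682=2.9280
k=7 load: inc=-0.255682, refl=-0.255682·0.600000=-0.1534; V=3.183652+-0.255682+-0.153409=2.7746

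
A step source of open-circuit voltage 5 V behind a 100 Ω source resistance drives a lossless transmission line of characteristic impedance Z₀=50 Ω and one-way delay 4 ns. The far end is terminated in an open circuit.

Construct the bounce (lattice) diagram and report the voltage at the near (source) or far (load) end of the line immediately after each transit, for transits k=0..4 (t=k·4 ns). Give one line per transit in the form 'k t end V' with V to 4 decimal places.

Γ_L=1.000000, Γ_S=0.333333; launch V₁=5·50/150=1.666667
k=0 src: V=1.6667
k=1 load: inc=1.666667, refl=1.666667·1.000000=1.6667; V=0.000000+1.666667+1.666667=3.3333
k=2 src: inc=1.666667, refl=1.666667·0.333333=0.5556; V=1.666667+1.666667+0.555556=3.8889
k=3 load: inc=0.555556, refl=0.555556·1.000000=0.5556; V=3.333333+0.555556+0.555556=4.4444
k=4 src: inc=0.555556, refl=0.555556·0.333333=0.1852; V=3.888889+0.555556+0.185185=4.6296

0 0 source 1.6667
1 4 load 3.3333
2 8 source 3.8889
3 12 load 4.4444
4 16 source 4.6296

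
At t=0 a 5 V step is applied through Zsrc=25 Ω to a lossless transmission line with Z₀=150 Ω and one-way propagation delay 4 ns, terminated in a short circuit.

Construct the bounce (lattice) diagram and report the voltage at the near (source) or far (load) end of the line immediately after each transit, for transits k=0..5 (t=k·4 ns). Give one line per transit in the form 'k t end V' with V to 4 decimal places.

Γ_L=-1.000000, Γ_S=-0.714286; launch V₁=5·150/175=4.285714
k=0 src: V=4.2857
k=1 load: inc=4.285714, refl=4.285714·-1.000000=-4.2857; V=0.000000+4.285714+-4.285714=0.0000
k=2 src: inc=-4.285714, refl=-4.285714·-0.714286=3.0612; V=4.285714+-4.285714+3.061224=3.0612
k=3 load: inc=3.061224, refl=3.061224·-1.000000=-3.0612; V=0.000000+3.061224+-3.061224=0.0000
k=4 src: inc=-3.061224, refl=-3.061224·-0.714286=2.1866; V=3.061224+-3.061224+2.186589=2.1866
k=5 load: inc=2.186589, refl=2.186589·-1.000000=-2.1866; V=0.000000+2.186589+-2.186589=0.0000

0 0 source 4.2857
1 4 load 0.0000
2 8 source 3.0612
3 12 load 0.0000
4 16 source 2.1866
5 20 load 0.0000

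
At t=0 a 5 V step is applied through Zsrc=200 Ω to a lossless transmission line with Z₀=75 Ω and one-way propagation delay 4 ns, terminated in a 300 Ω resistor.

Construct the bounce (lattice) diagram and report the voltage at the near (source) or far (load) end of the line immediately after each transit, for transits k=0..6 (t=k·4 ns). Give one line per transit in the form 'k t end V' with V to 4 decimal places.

0 0 source 1.3636
1 4 load 2.1818
2 8 source 2.5537
3 12 load 2.7769
4 16 source 2.8783
5 20 load 2.9391
6 24 source 2.9668

Γ_L=0.600000, Γ_S=0.454545; launch V₁=5·75/275=1.363636
k=0 src: V=1.3636
k=1 load: inc=1.363636, refl=1.363636·0.600000=0.8182; V=0.000000+1.363636+0.818182=2.1818
k=2 src: inc=0.818182, refl=0.818182·0.454545=0.3719; V=1.363636+0.818182+0.371901=2.5537
k=3 load: inc=0.371901, refl=0.371901·0.600000=0.2231; V=2.181818+0.371901+0.223140=2.7769
k=4 src: inc=0.223140, refl=0.223140·0.454545=0.1014; V=2.553719+0.223140+0.101427=2.8783
k=5 load: inc=0.101427, refl=0.101427·0.600000=0.0609; V=2.776860+0.101427+0.060856=2.9391
k=6 src: inc=0.060856, refl=0.060856·0.454545=0.0277; V=2.878287+0.060856+0.027662=2.9668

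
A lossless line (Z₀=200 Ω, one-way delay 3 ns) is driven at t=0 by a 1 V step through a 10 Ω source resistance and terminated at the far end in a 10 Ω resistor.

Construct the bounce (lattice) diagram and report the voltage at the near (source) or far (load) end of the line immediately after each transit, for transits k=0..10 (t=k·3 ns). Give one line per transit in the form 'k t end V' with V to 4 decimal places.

Γ_L=-0.904762, Γ_S=-0.904762; launch V₁=1·200/210=0.952381
k=0 src: V=0.9524
k=1 load: inc=0.952381, refl=0.952381·-0.904762=-0.8617; V=0.000000+0.952381+-0.861678=0.0907
k=2 src: inc=-0.861678, refl=-0.861678·-0.904762=0.7796; V=0.952381+-0.861678+0.779613=0.8703
k=3 load: inc=0.779613, refl=0.779613·-0.904762=-0.7054; V=0.090703+0.779613+-0.705365=0.1650
k=4 src: inc=-0.705365, refl=-0.705365·-0.904762=0.6382; V=0.870316+-0.705365+0.638187=0.8031
k=5 load: inc=0.638187, refl=0.638187·-0.904762=-0.5774; V=0.164952+0.638187+-0.577407=0.2257
k=6 src: inc=-0.577407, refl=-0.577407·-0.904762=0.5224; V=0.803139+-0.577407+0.522416=0.7481
k=7 load: inc=0.522416, refl=0.522416·-0.904762=-0.4727; V=0.225732+0.522416+-0.472662=0.2755
k=8 src: inc=-0.472662, refl=-0.472662·-0.904762=0.4276; V=0.748148+-0.472662+0.427647=0.7031
k=9 load: inc=0.427647, refl=0.427647·-0.904762=-0.3869; V=0.275485+0.427647+-0.386918=0.3162
k=10 src: inc=-0.386918, refl=-0.386918·-0.904762=0.3501; V=0.703132+-0.386918+0.350069=0.6663

0 0 source 0.9524
1 3 load 0.0907
2 6 source 0.8703
3 9 load 0.1650
4 12 source 0.8031
5 15 load 0.2257
6 18 source 0.7481
7 21 load 0.2755
8 24 source 0.7031
9 27 load 0.3162
10 30 source 0.6663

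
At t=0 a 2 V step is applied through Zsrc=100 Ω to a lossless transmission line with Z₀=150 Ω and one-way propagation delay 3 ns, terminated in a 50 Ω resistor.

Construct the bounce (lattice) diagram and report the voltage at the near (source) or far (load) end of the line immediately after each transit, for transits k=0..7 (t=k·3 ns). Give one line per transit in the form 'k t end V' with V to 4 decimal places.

0 0 source 1.2000
1 3 load 0.6000
2 6 source 0.7200
3 9 load 0.6600
4 12 source 0.6720
5 15 load 0.6660
6 18 source 0.6672
7 21 load 0.6666

Γ_L=-0.500000, Γ_S=-0.200000; launch V₁=2·150/250=1.200000
k=0 src: V=1.2000
k=1 load: inc=1.200000, refl=1.200000·-0.500000=-0.6000; V=0.000000+1.200000+-0.600000=0.6000
k=2 src: inc=-0.600000, refl=-0.600000·-0.200000=0.1200; V=1.200000+-0.600000+0.120000=0.7200
k=3 load: inc=0.120000, refl=0.120000·-0.500000=-0.0600; V=0.600000+0.120000+-0.060000=0.6600
k=4 src: inc=-0.060000, refl=-0.060000·-0.200000=0.0120; V=0.720000+-0.060000+0.012000=0.6720
k=5 load: inc=0.012000, refl=0.012000·-0.500000=-0.0060; V=0.660000+0.012000+-0.006000=0.6660
k=6 src: inc=-0.006000, refl=-0.006000·-0.200000=0.0012; V=0.672000+-0.006000+0.001200=0.6672
k=7 load: inc=0.001200, refl=0.001200·-0.500000=-0.0006; V=0.666000+0.001200+-0.000600=0.6666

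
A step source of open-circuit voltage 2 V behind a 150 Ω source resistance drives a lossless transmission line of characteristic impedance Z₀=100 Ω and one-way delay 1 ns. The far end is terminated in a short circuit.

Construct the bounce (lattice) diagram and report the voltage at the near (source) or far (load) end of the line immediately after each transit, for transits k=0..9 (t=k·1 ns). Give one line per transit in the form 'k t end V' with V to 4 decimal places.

Γ_L=-1.000000, Γ_S=0.200000; launch V₁=2·100/250=0.800000
k=0 src: V=0.8000
k=1 load: inc=0.800000, refl=0.800000·-1.000000=-0.8000; V=0.000000+0.800000+-0.800000=0.0000
k=2 src: inc=-0.800000, refl=-0.800000·0.200000=-0.1600; V=0.800000+-0.800000+-0.160000=-0.1600
k=3 load: inc=-0.160000, refl=-0.160000·-1.000000=0.1600; V=0.000000+-0.160000+0.160000=0.0000
k=4 src: inc=0.160000, refl=0.160000·0.200000=0.0320; V=-0.160000+0.160000+0.032000=0.0320
k=5 load: inc=0.032000, refl=0.032000·-1.000000=-0.0320; V=0.000000+0.032000+-0.032000=0.0000
k=6 src: inc=-0.032000, refl=-0.032000·0.200000=-0.0064; V=0.032000+-0.032000+-0.006400=-0.0064
k=7 load: inc=-0.006400, refl=-0.006400·-1.000000=0.0064; V=0.000000+-0.006400+0.006400=0.0000
k=8 src: inc=0.006400, refl=0.006400·0.200000=0.0013; V=-0.006400+0.006400+0.001280=0.0013
k=9 load: inc=0.001280, refl=0.001280·-1.000000=-0.0013; V=0.000000+0.001280+-0.001280=0.0000

0 0 source 0.8000
1 1 load 0.0000
2 2 source -0.1600
3 3 load 0.0000
4 4 source 0.0320
5 5 load 0.0000
6 6 source -0.0064
7 7 load 0.0000
8 8 source 0.0013
9 9 load 0.0000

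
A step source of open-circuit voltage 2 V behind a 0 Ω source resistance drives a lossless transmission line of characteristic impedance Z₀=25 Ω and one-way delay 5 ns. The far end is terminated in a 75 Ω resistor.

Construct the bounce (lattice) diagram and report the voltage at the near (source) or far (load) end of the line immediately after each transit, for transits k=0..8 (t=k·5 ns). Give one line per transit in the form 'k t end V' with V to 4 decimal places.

Γ_L=0.500000, Γ_S=-1.000000; launch V₁=2·25/25=2.000000
k=0 src: V=2.0000
k=1 load: inc=2.000000, refl=2.000000·0.500000=1.0000; V=0.000000+2.000000+1.000000=3.0000
k=2 src: inc=1.000000, refl=1.000000·-1.000000=-1.0000; V=2.000000+1.000000+-1.000000=2.0000
k=3 load: inc=-1.000000, refl=-1.000000·0.500000=-0.5000; V=3.000000+-1.000000+-0.500000=1.5000
k=4 src: inc=-0.500000, refl=-0.500000·-1.000000=0.5000; V=2.000000+-0.500000+0.500000=2.0000
k=5 load: inc=0.500000, refl=0.500000·0.500000=0.2500; V=1.500000+0.500000+0.250000=2.2500
k=6 src: inc=0.250000, refl=0.250000·-1.000000=-0.2500; V=2.000000+0.250000+-0.250000=2.0000
k=7 load: inc=-0.250000, refl=-0.250000·0.500000=-0.1250; V=2.250000+-0.250000+-0.125000=1.8750
k=8 src: inc=-0.125000, refl=-0.125000·-1.000000=0.1250; V=2.000000+-0.125000+0.125000=2.0000

0 0 source 2.0000
1 5 load 3.0000
2 10 source 2.0000
3 15 load 1.5000
4 20 source 2.0000
5 25 load 2.2500
6 30 source 2.0000
7 35 load 1.8750
8 40 source 2.0000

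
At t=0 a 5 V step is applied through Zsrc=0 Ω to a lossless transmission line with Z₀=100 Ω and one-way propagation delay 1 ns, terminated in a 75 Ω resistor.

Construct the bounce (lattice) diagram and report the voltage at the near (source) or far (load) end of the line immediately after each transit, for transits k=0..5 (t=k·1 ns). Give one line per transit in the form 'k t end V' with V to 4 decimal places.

0 0 source 5.0000
1 1 load 4.2857
2 2 source 5.0000
3 3 load 4.8980
4 4 source 5.0000
5 5 load 4.9854

Γ_L=-0.142857, Γ_S=-1.000000; launch V₁=5·100/100=5.000000
k=0 src: V=5.0000
k=1 load: inc=5.000000, refl=5.000000·-0.142857=-0.7143; V=0.000000+5.000000+-0.714286=4.2857
k=2 src: inc=-0.714286, refl=-0.714286·-1.000000=0.7143; V=5.000000+-0.714286+0.714286=5.0000
k=3 load: inc=0.714286, refl=0.714286·-0.142857=-0.1020; V=4.285714+0.714286+-0.102041=4.8980
k=4 src: inc=-0.102041, refl=-0.102041·-1.000000=0.1020; V=5.000000+-0.102041+0.102041=5.0000
k=5 load: inc=0.102041, refl=0.102041·-0.142857=-0.0146; V=4.897959+0.102041+-0.014577=4.9854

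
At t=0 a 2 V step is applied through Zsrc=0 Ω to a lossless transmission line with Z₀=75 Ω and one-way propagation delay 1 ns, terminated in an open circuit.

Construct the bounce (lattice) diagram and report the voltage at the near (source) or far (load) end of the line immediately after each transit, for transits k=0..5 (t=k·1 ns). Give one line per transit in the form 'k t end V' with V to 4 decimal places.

0 0 source 2.0000
1 1 load 4.0000
2 2 source 2.0000
3 3 load 0.0000
4 4 source 2.0000
5 5 load 4.0000

Γ_L=1.000000, Γ_S=-1.000000; launch V₁=2·75/75=2.000000
k=0 src: V=2.0000
k=1 load: inc=2.000000, refl=2.000000·1.000000=2.0000; V=0.000000+2.000000+2.000000=4.0000
k=2 src: inc=2.000000, refl=2.000000·-1.000000=-2.0000; V=2.000000+2.000000+-2.000000=2.0000
k=3 load: inc=-2.000000, refl=-2.000000·1.000000=-2.0000; V=4.000000+-2.000000+-2.000000=0.0000
k=4 src: inc=-2.000000, refl=-2.000000·-1.000000=2.0000; V=2.000000+-2.000000+2.000000=2.0000
k=5 load: inc=2.000000, refl=2.000000·1.000000=2.0000; V=0.000000+2.000000+2.000000=4.0000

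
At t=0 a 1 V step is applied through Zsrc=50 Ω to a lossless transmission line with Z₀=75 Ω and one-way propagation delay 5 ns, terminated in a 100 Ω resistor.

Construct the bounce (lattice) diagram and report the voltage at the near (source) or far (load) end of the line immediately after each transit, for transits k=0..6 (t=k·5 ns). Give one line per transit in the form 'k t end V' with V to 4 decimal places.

0 0 source 0.6000
1 5 load 0.6857
2 10 source 0.6686
3 15 load 0.6661
4 20 source 0.6666
5 25 load 0.6667
6 30 source 0.6667

Γ_L=0.142857, Γ_S=-0.200000; launch V₁=1·75/125=0.600000
k=0 src: V=0.6000
k=1 load: inc=0.600000, refl=0.600000·0.142857=0.0857; V=0.000000+0.600000+0.085714=0.6857
k=2 src: inc=0.085714, refl=0.085714·-0.200000=-0.0171; V=0.600000+0.085714+-0.017143=0.6686
k=3 load: inc=-0.017143, refl=-0.017143·0.142857=-0.0024; V=0.685714+-0.017143+-0.002449=0.6661
k=4 src: inc=-0.002449, refl=-0.002449·-0.200000=0.0005; V=0.668571+-0.002449+0.000490=0.6666
k=5 load: inc=0.000490, refl=0.000490·0.142857=0.0001; V=0.666122+0.000490+0.000070=0.6667
k=6 src: inc=0.000070, refl=0.000070·-0.200000=-0.0000; V=0.666612+0.000070+-0.000014=0.6667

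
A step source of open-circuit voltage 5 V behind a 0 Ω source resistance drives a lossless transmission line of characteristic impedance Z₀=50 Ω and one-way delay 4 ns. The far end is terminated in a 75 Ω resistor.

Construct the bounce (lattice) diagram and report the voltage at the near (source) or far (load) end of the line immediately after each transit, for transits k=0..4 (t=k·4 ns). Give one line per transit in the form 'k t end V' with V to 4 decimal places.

0 0 source 5.0000
1 4 load 6.0000
2 8 source 5.0000
3 12 load 4.8000
4 16 source 5.0000

Γ_L=0.200000, Γ_S=-1.000000; launch V₁=5·50/50=5.000000
k=0 src: V=5.0000
k=1 load: inc=5.000000, refl=5.000000·0.200000=1.0000; V=0.000000+5.000000+1.000000=6.0000
k=2 src: inc=1.000000, refl=1.000000·-1.000000=-1.0000; V=5.000000+1.000000+-1.000000=5.0000
k=3 load: inc=-1.000000, refl=-1.000000·0.200000=-0.2000; V=6.000000+-1.000000+-0.200000=4.8000
k=4 src: inc=-0.200000, refl=-0.200000·-1.000000=0.2000; V=5.000000+-0.200000+0.200000=5.0000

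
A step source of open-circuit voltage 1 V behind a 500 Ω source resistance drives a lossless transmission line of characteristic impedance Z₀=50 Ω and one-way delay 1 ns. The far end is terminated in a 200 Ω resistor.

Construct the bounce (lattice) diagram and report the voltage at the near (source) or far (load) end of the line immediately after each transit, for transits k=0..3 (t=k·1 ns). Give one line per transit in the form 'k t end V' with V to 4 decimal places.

0 0 source 0.0909
1 1 load 0.1455
2 2 source 0.1901
3 3 load 0.2169

Γ_L=0.600000, Γ_S=0.818182; launch V₁=1·50/550=0.090909
k=0 src: V=0.0909
k=1 load: inc=0.090909, refl=0.090909·0.600000=0.0545; V=0.000000+0.090909+0.054545=0.1455
k=2 src: inc=0.054545, refl=0.054545·0.818182=0.0446; V=0.090909+0.054545+0.044628=0.1901
k=3 load: inc=0.044628, refl=0.044628·0.600000=0.0268; V=0.145455+0.044628+0.026777=0.2169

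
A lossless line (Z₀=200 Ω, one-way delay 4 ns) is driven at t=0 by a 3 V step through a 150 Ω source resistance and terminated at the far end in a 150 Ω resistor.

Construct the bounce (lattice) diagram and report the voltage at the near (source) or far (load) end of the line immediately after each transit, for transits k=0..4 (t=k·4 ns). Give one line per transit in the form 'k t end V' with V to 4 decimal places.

0 0 source 1.7143
1 4 load 1.4694
2 8 source 1.5044
3 12 load 1.4994
4 16 source 1.5001

Γ_L=-0.142857, Γ_S=-0.142857; launch V₁=3·200/350=1.714286
k=0 src: V=1.7143
k=1 load: inc=1.714286, refl=1.714286·-0.142857=-0.2449; V=0.000000+1.714286+-0.244898=1.4694
k=2 src: inc=-0.244898, refl=-0.244898·-0.142857=0.0350; V=1.714286+-0.244898+0.034985=1.5044
k=3 load: inc=0.034985, refl=0.034985·-0.142857=-0.0050; V=1.469388+0.034985+-0.004998=1.4994
k=4 src: inc=-0.004998, refl=-0.004998·-0.142857=0.0007; V=1.504373+-0.004998+0.000714=1.5001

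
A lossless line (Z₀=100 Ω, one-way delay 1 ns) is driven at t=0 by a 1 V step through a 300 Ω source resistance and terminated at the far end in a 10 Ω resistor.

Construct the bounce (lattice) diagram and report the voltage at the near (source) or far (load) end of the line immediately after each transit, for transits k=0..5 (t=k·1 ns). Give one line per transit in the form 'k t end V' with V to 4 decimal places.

0 0 source 0.2500
1 1 load 0.0455
2 2 source -0.0568
3 3 load 0.0269
4 4 source 0.0687
5 5 load 0.0345

Γ_L=-0.818182, Γ_S=0.500000; launch V₁=1·100/400=0.250000
k=0 src: V=0.2500
k=1 load: inc=0.250000, refl=0.250000·-0.818182=-0.2045; V=0.000000+0.250000+-0.204545=0.0455
k=2 src: inc=-0.204545, refl=-0.204545·0.500000=-0.1023; V=0.250000+-0.204545+-0.102273=-0.0568
k=3 load: inc=-0.102273, refl=-0.102273·-0.818182=0.0837; V=0.045455+-0.102273+0.083678=0.0269
k=4 src: inc=0.083678, refl=0.083678·0.500000=0.0418; V=-0.056818+0.083678+0.041839=0.0687
k=5 load: inc=0.041839, refl=0.041839·-0.818182=-0.0342; V=0.026860+0.041839+-0.034232=0.0345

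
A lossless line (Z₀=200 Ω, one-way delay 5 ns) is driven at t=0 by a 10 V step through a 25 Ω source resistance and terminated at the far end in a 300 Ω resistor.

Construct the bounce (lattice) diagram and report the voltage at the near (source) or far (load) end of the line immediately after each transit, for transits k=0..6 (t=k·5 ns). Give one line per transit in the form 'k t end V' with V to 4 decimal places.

Γ_L=0.200000, Γ_S=-0.777778; launch V₁=10·200/225=8.888889
k=0 src: V=8.8889
k=1 load: inc=8.888889, refl=8.888889·0.200000=1.7778; V=0.000000+8.888889+1.777778=10.6667
k=2 src: inc=1.777778, refl=1.777778·-0.777778=-1.3827; V=8.888889+1.777778+-1.382716=9.2840
k=3 load: inc=-1.382716, refl=-1.382716·0.200000=-0.2765; V=10.666667+-1.382716+-0.276543=9.0074
k=4 src: inc=-0.276543, refl=-0.276543·-0.777778=0.2151; V=9.283951+-0.276543+0.215089=9.2225
k=5 load: inc=0.215089, refl=0.215089·0.200000=0.0430; V=9.007407+0.215089+0.043018=9.2655
k=6 src: inc=0.043018, refl=0.043018·-0.777778=-0.0335; V=9.222497+0.043018+-0.033458=9.2321

0 0 source 8.8889
1 5 load 10.6667
2 10 source 9.2840
3 15 load 9.0074
4 20 source 9.2225
5 25 load 9.2655
6 30 source 9.2321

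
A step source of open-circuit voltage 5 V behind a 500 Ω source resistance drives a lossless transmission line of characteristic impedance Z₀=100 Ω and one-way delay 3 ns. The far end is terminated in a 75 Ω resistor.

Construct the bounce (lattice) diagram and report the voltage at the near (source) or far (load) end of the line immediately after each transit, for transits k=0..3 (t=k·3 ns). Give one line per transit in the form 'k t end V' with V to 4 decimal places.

Γ_L=-0.142857, Γ_S=0.666667; launch V₁=5·100/600=0.833333
k=0 src: V=0.8333
k=1 load: inc=0.833333, refl=0.833333·-0.142857=-0.1190; V=0.000000+0.833333+-0.119048=0.7143
k=2 src: inc=-0.119048, refl=-0.119048·0.666667=-0.0794; V=0.833333+-0.119048+-0.079365=0.6349
k=3 load: inc=-0.079365, refl=-0.079365·-0.142857=0.0113; V=0.714286+-0.079365+0.011338=0.6463

0 0 source 0.8333
1 3 load 0.7143
2 6 source 0.6349
3 9 load 0.6463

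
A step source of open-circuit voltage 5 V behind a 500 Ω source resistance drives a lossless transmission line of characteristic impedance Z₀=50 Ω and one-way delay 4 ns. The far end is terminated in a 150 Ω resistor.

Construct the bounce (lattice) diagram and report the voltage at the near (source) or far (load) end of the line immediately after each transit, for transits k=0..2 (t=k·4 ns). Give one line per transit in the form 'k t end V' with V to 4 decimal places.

0 0 source 0.4545
1 4 load 0.6818
2 8 source 0.8678

Γ_L=0.500000, Γ_S=0.818182; launch V₁=5·50/550=0.454545
k=0 src: V=0.4545
k=1 load: inc=0.454545, refl=0.454545·0.500000=0.2273; V=0.000000+0.454545+0.227273=0.6818
k=2 src: inc=0.227273, refl=0.227273·0.818182=0.1860; V=0.454545+0.227273+0.185950=0.8678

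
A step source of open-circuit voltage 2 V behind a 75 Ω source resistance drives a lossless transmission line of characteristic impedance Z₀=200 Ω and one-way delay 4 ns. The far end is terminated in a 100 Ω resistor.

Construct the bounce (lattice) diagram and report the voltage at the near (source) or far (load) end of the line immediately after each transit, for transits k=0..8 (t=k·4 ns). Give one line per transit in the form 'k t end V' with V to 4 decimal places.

Γ_L=-0.333333, Γ_S=-0.454545; launch V₁=2·200/275=1.454545
k=0 src: V=1.4545
k=1 load: inc=1.454545, refl=1.454545·-0.333333=-0.4848; V=0.000000+1.454545+-0.484848=0.9697
k=2 src: inc=-0.484848, refl=-0.484848·-0.454545=0.2204; V=1.454545+-0.484848+0.220386=1.1901
k=3 load: inc=0.220386, refl=0.220386·-0.333333=-0.0735; V=0.969697+0.220386+-0.073462=1.1166
k=4 src: inc=-0.073462, refl=-0.073462·-0.454545=0.0334; V=1.190083+-0.073462+0.033392=1.1500
k=5 load: inc=0.033392, refl=0.033392·-0.333333=-0.0111; V=1.116621+0.033392+-0.011131=1.1389
k=6 src: inc=-0.011131, refl=-0.011131·-0.454545=0.0051; V=1.150013+-0.011131+0.005059=1.1439
k=7 load: inc=0.005059, refl=0.005059·-0.333333=-0.0017; V=1.138882+0.005059+-0.001686=1.1423
k=8 src: inc=-0.001686, refl=-0.001686·-0.454545=0.0008; V=1.143941+-0.001686+0.000767=1.1430

0 0 source 1.4545
1 4 load 0.9697
2 8 source 1.1901
3 12 load 1.1166
4 16 source 1.1500
5 20 load 1.1389
6 24 source 1.1439
7 28 load 1.1423
8 32 source 1.1430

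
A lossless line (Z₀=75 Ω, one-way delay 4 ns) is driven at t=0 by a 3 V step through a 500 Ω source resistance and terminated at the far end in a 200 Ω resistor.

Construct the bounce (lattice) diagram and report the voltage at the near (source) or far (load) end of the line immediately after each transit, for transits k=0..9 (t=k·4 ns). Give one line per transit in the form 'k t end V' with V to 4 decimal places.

0 0 source 0.3913
1 4 load 0.5692
2 8 source 0.7006
3 12 load 0.7604
4 16 source 0.8046
5 20 load 0.8246
6 24 source 0.8395
7 28 load 0.8462
8 32 source 0.8512
9 36 load 0.8535

Γ_L=0.454545, Γ_S=0.739130; launch V₁=3·75/575=0.391304
k=0 src: V=0.3913
k=1 load: inc=0.391304, refl=0.391304·0.454545=0.1779; V=0.000000+0.391304+0.177866=0.5692
k=2 src: inc=0.177866, refl=0.177866·0.739130=0.1315; V=0.391304+0.177866+0.131466=0.7006
k=3 load: inc=0.131466, refl=0.131466·0.454545=0.0598; V=0.569170+0.131466+0.059757=0.7604
k=4 src: inc=0.059757, refl=0.059757·0.739130=0.0442; V=0.700636+0.059757+0.044168=0.8046
k=5 load: inc=0.044168, refl=0.044168·0.454545=0.0201; V=0.760393+0.044168+0.020077=0.8246
k=6 src: inc=0.020077, refl=0.020077·0.739130=0.0148; V=0.804561+0.020077+0.014839=0.8395
k=7 load: inc=0.014839, refl=0.014839·0.454545=0.0067; V=0.824638+0.014839+0.006745=0.8462
k=8 src: inc=0.006745, refl=0.006745·0.739130=0.0050; V=0.839477+0.006745+0.004985=0.8512
k=9 load: inc=0.004985, refl=0.004985·0.454545=0.0023; V=0.846222+0.004985+0.002266=0.8535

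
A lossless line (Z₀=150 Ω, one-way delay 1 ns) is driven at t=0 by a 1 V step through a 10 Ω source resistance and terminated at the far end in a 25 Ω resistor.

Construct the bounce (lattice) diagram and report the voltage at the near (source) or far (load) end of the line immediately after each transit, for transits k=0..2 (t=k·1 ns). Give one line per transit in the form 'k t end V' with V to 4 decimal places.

Γ_L=-0.714286, Γ_S=-0.875000; launch V₁=1·150/160=0.937500
k=0 src: V=0.9375
k=1 load: inc=0.937500, refl=0.937500·-0.714286=-0.6696; V=0.000000+0.937500+-0.669643=0.2679
k=2 src: inc=-0.669643, refl=-0.669643·-0.875000=0.5859; V=0.937500+-0.669643+0.585938=0.8538

0 0 source 0.9375
1 1 load 0.2679
2 2 source 0.8538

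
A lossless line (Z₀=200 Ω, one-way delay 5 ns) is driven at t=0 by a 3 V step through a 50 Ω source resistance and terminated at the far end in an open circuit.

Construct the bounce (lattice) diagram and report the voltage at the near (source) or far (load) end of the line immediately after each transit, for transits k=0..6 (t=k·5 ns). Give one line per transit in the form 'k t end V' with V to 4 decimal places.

Γ_L=1.000000, Γ_S=-0.600000; launch V₁=3·200/250=2.400000
k=0 src: V=2.4000
k=1 load: inc=2.400000, refl=2.400000·1.000000=2.4000; V=0.000000+2.400000+2.400000=4.8000
k=2 src: inc=2.400000, refl=2.400000·-0.600000=-1.4400; V=2.400000+2.400000+-1.440000=3.3600
k=3 load: inc=-1.440000, refl=-1.440000·1.000000=-1.4400; V=4.800000+-1.440000+-1.440000=1.9200
k=4 src: inc=-1.440000, refl=-1.440000·-0.600000=0.8640; V=3.360000+-1.440000+0.864000=2.7840
k=5 load: inc=0.864000, refl=0.864000·1.000000=0.8640; V=1.920000+0.864000+0.864000=3.6480
k=6 src: inc=0.864000, refl=0.864000·-0.600000=-0.5184; V=2.784000+0.864000+-0.518400=3.1296

0 0 source 2.4000
1 5 load 4.8000
2 10 source 3.3600
3 15 load 1.9200
4 20 source 2.7840
5 25 load 3.6480
6 30 source 3.1296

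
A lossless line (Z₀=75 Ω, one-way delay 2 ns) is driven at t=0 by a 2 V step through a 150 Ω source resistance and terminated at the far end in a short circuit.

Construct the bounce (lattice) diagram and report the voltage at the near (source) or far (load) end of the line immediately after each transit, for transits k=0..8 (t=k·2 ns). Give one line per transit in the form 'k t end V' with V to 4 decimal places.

0 0 source 0.6667
1 2 load 0.0000
2 4 source -0.2222
3 6 load 0.0000
4 8 source 0.0741
5 10 load 0.0000
6 12 source -0.0247
7 14 load 0.0000
8 16 source 0.0082

Γ_L=-1.000000, Γ_S=0.333333; launch V₁=2·75/225=0.666667
k=0 src: V=0.6667
k=1 load: inc=0.666667, refl=0.666667·-1.000000=-0.6667; V=0.000000+0.666667+-0.666667=0.0000
k=2 src: inc=-0.666667, refl=-0.666667·0.333333=-0.2222; V=0.666667+-0.666667+-0.222222=-0.2222
k=3 load: inc=-0.222222, refl=-0.222222·-1.000000=0.2222; V=0.000000+-0.222222+0.222222=0.0000
k=4 src: inc=0.222222, refl=0.222222·0.333333=0.0741; V=-0.222222+0.222222+0.074074=0.0741
k=5 load: inc=0.074074, refl=0.074074·-1.000000=-0.0741; V=0.000000+0.074074+-0.074074=0.0000
k=6 src: inc=-0.074074, refl=-0.074074·0.333333=-0.0247; V=0.074074+-0.074074+-0.024691=-0.0247
k=7 load: inc=-0.024691, refl=-0.024691·-1.000000=0.0247; V=0.000000+-0.024691+0.024691=0.0000
k=8 src: inc=0.024691, refl=0.024691·0.333333=0.0082; V=-0.024691+0.024691+0.008230=0.0082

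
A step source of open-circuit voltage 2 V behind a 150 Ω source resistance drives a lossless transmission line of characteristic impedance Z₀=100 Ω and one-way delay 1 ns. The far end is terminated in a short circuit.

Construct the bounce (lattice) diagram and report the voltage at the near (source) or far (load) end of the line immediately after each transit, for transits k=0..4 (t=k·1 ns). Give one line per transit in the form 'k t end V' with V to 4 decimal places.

Γ_L=-1.000000, Γ_S=0.200000; launch V₁=2·100/250=0.800000
k=0 src: V=0.8000
k=1 load: inc=0.800000, refl=0.800000·-1.000000=-0.8000; V=0.000000+0.800000+-0.800000=0.0000
k=2 src: inc=-0.800000, refl=-0.800000·0.200000=-0.1600; V=0.800000+-0.800000+-0.160000=-0.1600
k=3 load: inc=-0.160000, refl=-0.160000·-1.000000=0.1600; V=0.000000+-0.160000+0.160000=0.0000
k=4 src: inc=0.160000, refl=0.160000·0.200000=0.0320; V=-0.160000+0.160000+0.032000=0.0320

0 0 source 0.8000
1 1 load 0.0000
2 2 source -0.1600
3 3 load 0.0000
4 4 source 0.0320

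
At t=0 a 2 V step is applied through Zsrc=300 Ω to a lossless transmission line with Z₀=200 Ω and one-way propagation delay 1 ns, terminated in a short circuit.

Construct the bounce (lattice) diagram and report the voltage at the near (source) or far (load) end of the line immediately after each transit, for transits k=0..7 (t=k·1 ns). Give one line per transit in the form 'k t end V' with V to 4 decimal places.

0 0 source 0.8000
1 1 load 0.0000
2 2 source -0.1600
3 3 load 0.0000
4 4 source 0.0320
5 5 load 0.0000
6 6 source -0.0064
7 7 load 0.0000

Γ_L=-1.000000, Γ_S=0.200000; launch V₁=2·200/500=0.800000
k=0 src: V=0.8000
k=1 load: inc=0.800000, refl=0.800000·-1.000000=-0.8000; V=0.000000+0.800000+-0.800000=0.0000
k=2 src: inc=-0.800000, refl=-0.800000·0.200000=-0.1600; V=0.800000+-0.800000+-0.160000=-0.1600
k=3 load: inc=-0.160000, refl=-0.160000·-1.000000=0.1600; V=0.000000+-0.160000+0.160000=0.0000
k=4 src: inc=0.160000, refl=0.160000·0.200000=0.0320; V=-0.160000+0.160000+0.032000=0.0320
k=5 load: inc=0.032000, refl=0.032000·-1.000000=-0.0320; V=0.000000+0.032000+-0.032000=0.0000
k=6 src: inc=-0.032000, refl=-0.032000·0.200000=-0.0064; V=0.032000+-0.032000+-0.006400=-0.0064
k=7 load: inc=-0.006400, refl=-0.006400·-1.000000=0.0064; V=0.000000+-0.006400+0.006400=0.0000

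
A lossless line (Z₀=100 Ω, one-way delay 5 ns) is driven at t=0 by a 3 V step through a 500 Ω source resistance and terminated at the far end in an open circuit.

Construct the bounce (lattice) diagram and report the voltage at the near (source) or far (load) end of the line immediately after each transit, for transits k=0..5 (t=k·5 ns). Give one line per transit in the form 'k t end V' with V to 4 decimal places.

Γ_L=1.000000, Γ_S=0.666667; launch V₁=3·100/600=0.500000
k=0 src: V=0.5000
k=1 load: inc=0.500000, refl=0.500000·1.000000=0.5000; V=0.000000+0.500000+0.500000=1.0000
k=2 src: inc=0.500000, refl=0.500000·0.666667=0.3333; V=0.500000+0.500000+0.333333=1.3333
k=3 load: inc=0.333333, refl=0.333333·1.000000=0.3333; V=1.000000+0.333333+0.333333=1.6667
k=4 src: inc=0.333333, refl=0.333333·0.666667=0.2222; V=1.333333+0.333333+0.222222=1.8889
k=5 load: inc=0.222222, refl=0.222222·1.000000=0.2222; V=1.666667+0.222222+0.222222=2.1111

0 0 source 0.5000
1 5 load 1.0000
2 10 source 1.3333
3 15 load 1.6667
4 20 source 1.8889
5 25 load 2.1111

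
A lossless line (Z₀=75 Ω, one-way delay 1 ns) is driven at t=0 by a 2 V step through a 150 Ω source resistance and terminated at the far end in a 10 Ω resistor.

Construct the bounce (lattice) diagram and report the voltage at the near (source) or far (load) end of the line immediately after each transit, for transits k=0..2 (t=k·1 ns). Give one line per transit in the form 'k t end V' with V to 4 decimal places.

Γ_L=-0.764706, Γ_S=0.333333; launch V₁=2·75/225=0.666667
k=0 src: V=0.6667
k=1 load: inc=0.666667, refl=0.666667·-0.764706=-0.5098; V=0.000000+0.666667+-0.509804=0.1569
k=2 src: inc=-0.509804, refl=-0.509804·0.333333=-0.1699; V=0.666667+-0.509804+-0.169935=-0.0131

0 0 source 0.6667
1 1 load 0.1569
2 2 source -0.0131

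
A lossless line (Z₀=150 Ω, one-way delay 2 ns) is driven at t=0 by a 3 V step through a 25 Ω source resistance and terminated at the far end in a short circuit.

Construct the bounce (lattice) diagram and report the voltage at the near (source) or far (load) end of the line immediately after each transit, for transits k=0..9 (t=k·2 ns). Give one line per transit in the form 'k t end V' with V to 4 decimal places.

0 0 source 2.5714
1 2 load 0.0000
2 4 source 1.8367
3 6 load 0.0000
4 8 source 1.3120
5 10 load 0.0000
6 12 source 0.9371
7 14 load 0.0000
8 16 source 0.6694
9 18 load 0.0000

Γ_L=-1.000000, Γ_S=-0.714286; launch V₁=3·150/175=2.571429
k=0 src: V=2.5714
k=1 load: inc=2.571429, refl=2.571429·-1.000000=-2.5714; V=0.000000+2.571429+-2.571429=0.0000
k=2 src: inc=-2.571429, refl=-2.571429·-0.714286=1.8367; V=2.571429+-2.571429+1.836735=1.8367
k=3 load: inc=1.836735, refl=1.836735·-1.000000=-1.8367; V=0.000000+1.836735+-1.836735=0.0000
k=4 src: inc=-1.836735, refl=-1.836735·-0.714286=1.3120; V=1.836735+-1.836735+1.311953=1.3120
k=5 load: inc=1.311953, refl=1.311953·-1.000000=-1.3120; V=0.000000+1.311953+-1.311953=0.0000
k=6 src: inc=-1.311953, refl=-1.311953·-0.714286=0.9371; V=1.311953+-1.311953+0.937110=0.9371
k=7 load: inc=0.937110, refl=0.937110·-1.000000=-0.9371; V=0.000000+0.937110+-0.937110=0.0000
k=8 src: inc=-0.937110, refl=-0.937110·-0.714286=0.6694; V=0.937110+-0.937110+0.669364=0.6694
k=9 load: inc=0.669364, refl=0.669364·-1.000000=-0.6694; V=0.000000+0.669364+-0.669364=0.0000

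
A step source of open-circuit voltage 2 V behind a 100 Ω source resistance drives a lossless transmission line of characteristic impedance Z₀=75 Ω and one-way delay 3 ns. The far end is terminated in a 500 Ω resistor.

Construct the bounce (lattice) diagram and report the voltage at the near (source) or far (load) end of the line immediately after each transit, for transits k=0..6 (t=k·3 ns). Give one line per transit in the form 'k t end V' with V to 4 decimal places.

Γ_L=0.739130, Γ_S=0.142857; launch V₁=2·75/175=0.857143
k=0 src: V=0.8571
k=1 load: inc=0.857143, refl=0.857143·0.739130=0.6335; V=0.000000+0.857143+0.633540=1.4907
k=2 src: inc=0.633540, refl=0.633540·0.142857=0.0905; V=0.857143+0.633540+0.090506=1.5812
k=3 load: inc=0.090506, refl=0.090506·0.739130=0.0669; V=1.490683+0.090506+0.066896=1.6481
k=4 src: inc=0.066896, refl=0.066896·0.142857=0.0096; V=1.581189+0.066896+0.009557=1.6576
k=5 load: inc=0.009557, refl=0.009557·0.739130=0.0071; V=1.648085+0.009557+0.007064=1.6647
k=6 src: inc=0.007064, refl=0.007064·0.142857=0.0010; V=1.657641+0.007064+0.001009=1.6657

0 0 source 0.8571
1 3 load 1.4907
2 6 source 1.5812
3 9 load 1.6481
4 12 source 1.6576
5 15 load 1.6647
6 18 source 1.6657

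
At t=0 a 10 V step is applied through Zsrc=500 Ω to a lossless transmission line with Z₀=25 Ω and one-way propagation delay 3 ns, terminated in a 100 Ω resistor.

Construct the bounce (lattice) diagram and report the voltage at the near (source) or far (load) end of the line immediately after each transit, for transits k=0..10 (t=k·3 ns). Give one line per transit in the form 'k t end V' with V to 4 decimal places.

Γ_L=0.600000, Γ_S=0.904762; launch V₁=10·25/525=0.476190
k=0 src: V=0.4762
k=1 load: inc=0.476190, refl=0.476190·0.600000=0.2857; V=0.000000+0.476190+0.285714=0.7619
k=2 src: inc=0.285714, refl=0.285714·0.904762=0.2585; V=0.476190+0.285714+0.258503=1.0204
k=3 load: inc=0.258503, refl=0.258503·0.600000=0.1551; V=0.761905+0.258503+0.155102=1.1755
k=4 src: inc=0.155102, refl=0.155102·0.904762=0.1403; V=1.020408+0.155102+0.140330=1.3158
k=5 load: inc=0.140330, refl=0.140330·0.600000=0.0842; V=1.175510+0.140330+0.084198=1.4000
k=6 src: inc=0.084198, refl=0.084198·0.904762=0.0762; V=1.315841+0.084198+0.076179=1.4762
k=7 load: inc=0.076179, refl=0.076179·0.600000=0.0457; V=1.400039+0.076179+0.045708=1.5219
k=8 src: inc=0.045708, refl=0.045708·0.904762=0.0414; V=1.476218+0.045708+0.041355=1.5633
k=9 load: inc=0.041355, refl=0.041355·0.600000=0.0248; V=1.521926+0.041355+0.024813=1.5881
k=10 src: inc=0.024813, refl=0.024813·0.904762=0.0224; V=1.563280+0.024813+0.022450=1.6105

0 0 source 0.4762
1 3 load 0.7619
2 6 source 1.0204
3 9 load 1.1755
4 12 source 1.3158
5 15 load 1.4000
6 18 source 1.4762
7 21 load 1.5219
8 24 source 1.5633
9 27 load 1.5881
10 30 source 1.6105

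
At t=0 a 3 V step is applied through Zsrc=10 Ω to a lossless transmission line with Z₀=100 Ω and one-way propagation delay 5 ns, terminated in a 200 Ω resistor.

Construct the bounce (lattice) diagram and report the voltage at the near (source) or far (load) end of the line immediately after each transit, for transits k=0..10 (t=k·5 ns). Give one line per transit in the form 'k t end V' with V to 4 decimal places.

Γ_L=0.333333, Γ_S=-0.818182; launch V₁=3·100/110=2.727273
k=0 src: V=2.7273
k=1 load: inc=2.727273, refl=2.727273·0.333333=0.9091; V=0.000000+2.727273+0.909091=3.6364
k=2 src: inc=0.909091, refl=0.909091·-0.818182=-0.7438; V=2.727273+0.909091+-0.743802=2.8926
k=3 load: inc=-0.743802, refl=-0.743802·0.333333=-0.2479; V=3.636364+-0.743802+-0.247934=2.6446
k=4 src: inc=-0.247934, refl=-0.247934·-0.818182=0.2029; V=2.892562+-0.247934+0.202855=2.8475
k=5 load: inc=0.202855, refl=0.202855·0.333333=0.0676; V=2.644628+0.202855+0.067618=2.9151
k=6 src: inc=0.067618, refl=0.067618·-0.818182=-0.0553; V=2.847483+0.067618+-0.055324=2.8598
k=7 load: inc=-0.055324, refl=-0.055324·0.333333=-0.0184; V=2.915101+-0.055324+-0.018441=2.8413
k=8 src: inc=-0.018441, refl=-0.018441·-0.818182=0.0151; V=2.859777+-0.018441+0.015088=2.8564
k=9 load: inc=0.015088, refl=0.015088·0.333333=0.0050; V=2.841336+0.015088+0.005029=2.8615
k=10 src: inc=0.005029, refl=0.005029·-0.818182=-0.0041; V=2.856424+0.005029+-0.004115=2.8573

0 0 source 2.7273
1 5 load 3.6364
2 10 source 2.8926
3 15 load 2.6446
4 20 source 2.8475
5 25 load 2.9151
6 30 source 2.8598
7 35 load 2.8413
8 40 source 2.8564
9 45 load 2.8615
10 50 source 2.8573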